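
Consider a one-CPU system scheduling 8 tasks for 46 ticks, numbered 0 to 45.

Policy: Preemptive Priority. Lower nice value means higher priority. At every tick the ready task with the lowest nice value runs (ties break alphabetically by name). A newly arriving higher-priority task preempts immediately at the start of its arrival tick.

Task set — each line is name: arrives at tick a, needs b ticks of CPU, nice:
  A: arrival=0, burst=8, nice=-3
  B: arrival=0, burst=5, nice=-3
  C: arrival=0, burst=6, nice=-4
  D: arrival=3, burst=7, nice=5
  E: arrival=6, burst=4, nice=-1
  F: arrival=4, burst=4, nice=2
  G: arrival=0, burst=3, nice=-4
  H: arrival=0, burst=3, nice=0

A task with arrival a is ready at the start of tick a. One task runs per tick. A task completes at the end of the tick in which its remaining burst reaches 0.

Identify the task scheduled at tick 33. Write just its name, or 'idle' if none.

t=0: ready={A,B,C,G,H} → run C
t=1: ready={A,B,C,G,H} → run C
t=2: ready={A,B,C,G,H} → run C
t=3: ready={A,B,C,D,G,H} → run C
t=4: ready={A,B,C,D,F,G,H} → run C
t=5: ready={A,B,C,D,F,G,H} → run C
t=6: ready={A,B,D,E,F,G,H} → run G
t=7: ready={A,B,D,E,F,G,H} → run G
t=8: ready={A,B,D,E,F,G,H} → run G
t=9: ready={A,B,D,E,F,H} → run A
t=10: ready={A,B,D,E,F,H} → run A
t=11: ready={A,B,D,E,F,H} → run A
t=12: ready={A,B,D,E,F,H} → run A
t=13: ready={A,B,D,E,F,H} → run A
t=14: ready={A,B,D,E,F,H} → run A
t=15: ready={A,B,D,E,F,H} → run A
t=16: ready={A,B,D,E,F,H} → run A
t=17: ready={B,D,E,F,H} → run B
t=18: ready={B,D,E,F,H} → run B
t=19: ready={B,D,E,F,H} → run B
t=20: ready={B,D,E,F,H} → run B
t=21: ready={B,D,E,F,H} → run B
t=22: ready={D,E,F,H} → run E
t=23: ready={D,E,F,H} → run E
t=24: ready={D,E,F,H} → run E
t=25: ready={D,E,F,H} → run E
t=26: ready={D,F,H} → run H
t=27: ready={D,F,H} → run H
t=28: ready={D,F,H} → run H
t=29: ready={D,F} → run F
t=30: ready={D,F} → run F
t=31: ready={D,F} → run F
t=32: ready={D,F} → run F
t=33: ready={D} → run D
t=34: ready={D} → run D
t=35: ready={D} → run D
t=36: ready={D} → run D
t=37: ready={D} → run D
t=38: ready={D} → run D
t=39: ready={D} → run D
t=40: (idle)
t=41: (idle)
t=42: (idle)
t=43: (idle)
t=44: (idle)
t=45: (idle)

running at tick 33 = D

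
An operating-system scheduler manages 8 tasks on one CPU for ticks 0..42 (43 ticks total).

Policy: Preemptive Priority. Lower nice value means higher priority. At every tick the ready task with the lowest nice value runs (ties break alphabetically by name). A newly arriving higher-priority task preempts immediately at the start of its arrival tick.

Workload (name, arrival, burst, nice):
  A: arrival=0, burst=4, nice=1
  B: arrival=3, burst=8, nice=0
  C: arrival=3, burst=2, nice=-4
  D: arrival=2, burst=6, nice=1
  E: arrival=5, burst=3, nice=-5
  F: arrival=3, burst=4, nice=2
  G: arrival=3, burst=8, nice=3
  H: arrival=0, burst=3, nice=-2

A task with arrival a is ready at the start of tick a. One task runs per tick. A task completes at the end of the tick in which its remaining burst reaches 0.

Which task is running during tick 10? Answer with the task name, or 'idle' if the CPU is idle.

running at tick 10 = B

t=0: ready={A,H} → run H
t=1: ready={A,H} → run H
t=2: ready={A,D,H} → run H
t=3: ready={A,B,C,D,F,G} → run C
t=4: ready={A,B,C,D,F,G} → run C
t=5: ready={A,B,D,E,F,G} → run E
t=6: ready={A,B,D,E,F,G} → run E
t=7: ready={A,B,D,E,F,G} → run E
t=8: ready={A,B,D,F,G} → run B
t=9: ready={A,B,D,F,G} → run B
t=10: ready={A,B,D,F,G} → run B
t=11: ready={A,B,D,F,G} → run B
t=12: ready={A,B,D,F,G} → run B
t=13: ready={A,B,D,F,G} → run B
t=14: ready={A,B,D,F,G} → run B
t=15: ready={A,B,D,F,G} → run B
t=16: ready={A,D,F,G} → run A
t=17: ready={A,D,F,G} → run A
t=18: ready={A,D,F,G} → run A
t=19: ready={A,D,F,G} → run A
t=20: ready={D,F,G} → run D
t=21: ready={D,F,G} → run D
t=22: ready={D,F,G} → run D
t=23: ready={D,F,G} → run D
t=24: ready={D,F,G} → run D
t=25: ready={D,F,G} → run D
t=26: ready={F,G} → run F
t=27: ready={F,G} → run F
t=28: ready={F,G} → run F
t=29: ready={F,G} → run F
t=30: ready={G} → run G
t=31: ready={G} → run G
t=32: ready={G} → run G
t=33: ready={G} → run G
t=34: ready={G} → run G
t=35: ready={G} → run G
t=36: ready={G} → run G
t=37: ready={G} → run G
t=38: (idle)
t=39: (idle)
t=40: (idle)
t=41: (idle)
t=42: (idle)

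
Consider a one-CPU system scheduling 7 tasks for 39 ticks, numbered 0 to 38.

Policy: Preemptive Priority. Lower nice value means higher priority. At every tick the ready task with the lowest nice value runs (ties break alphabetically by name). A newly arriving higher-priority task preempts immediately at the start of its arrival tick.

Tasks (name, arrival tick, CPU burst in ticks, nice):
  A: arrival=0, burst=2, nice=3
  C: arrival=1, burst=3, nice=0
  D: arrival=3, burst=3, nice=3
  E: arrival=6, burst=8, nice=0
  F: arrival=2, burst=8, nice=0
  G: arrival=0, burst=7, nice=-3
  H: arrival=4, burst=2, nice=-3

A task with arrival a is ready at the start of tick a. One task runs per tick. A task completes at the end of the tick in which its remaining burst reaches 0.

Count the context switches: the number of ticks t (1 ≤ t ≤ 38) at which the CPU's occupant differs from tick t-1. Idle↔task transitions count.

t=0: ready={A,G} → run G
t=1: ready={A,C,G} → run G
t=2: ready={A,C,F,G} → run G
t=3: ready={A,C,D,F,G} → run G
t=4: ready={A,C,D,F,G,H} → run G
t=5: ready={A,C,D,F,G,H} → run G
t=6: ready={A,C,D,E,F,G,H} → run G
t=7: ready={A,C,D,E,F,H} → run H
t=8: ready={A,C,D,E,F,H} → run H
t=9: ready={A,C,D,E,F} → run C
t=10: ready={A,C,D,E,F} → run C
t=11: ready={A,C,D,E,F} → run C
t=12: ready={A,D,E,F} → run E
t=13: ready={A,D,E,F} → run E
t=14: ready={A,D,E,F} → run E
t=15: ready={A,D,E,F} → run E
t=16: ready={A,D,E,F} → run E
t=17: ready={A,D,E,F} → run E
t=18: ready={A,D,E,F} → run E
t=19: ready={A,D,E,F} → run E
t=20: ready={A,D,F} → run F
t=21: ready={A,D,F} → run F
t=22: ready={A,D,F} → run F
t=23: ready={A,D,F} → run F
t=24: ready={A,D,F} → run F
t=25: ready={A,D,F} → run F
t=26: ready={A,D,F} → run F
t=27: ready={A,D,F} → run F
t=28: ready={A,D} → run A
t=29: ready={A,D} → run A
t=30: ready={D} → run D
t=31: ready={D} → run D
t=32: ready={D} → run D
t=33: (idle)
t=34: (idle)
t=35: (idle)
t=36: (idle)
t=37: (idle)
t=38: (idle)

context switches = 7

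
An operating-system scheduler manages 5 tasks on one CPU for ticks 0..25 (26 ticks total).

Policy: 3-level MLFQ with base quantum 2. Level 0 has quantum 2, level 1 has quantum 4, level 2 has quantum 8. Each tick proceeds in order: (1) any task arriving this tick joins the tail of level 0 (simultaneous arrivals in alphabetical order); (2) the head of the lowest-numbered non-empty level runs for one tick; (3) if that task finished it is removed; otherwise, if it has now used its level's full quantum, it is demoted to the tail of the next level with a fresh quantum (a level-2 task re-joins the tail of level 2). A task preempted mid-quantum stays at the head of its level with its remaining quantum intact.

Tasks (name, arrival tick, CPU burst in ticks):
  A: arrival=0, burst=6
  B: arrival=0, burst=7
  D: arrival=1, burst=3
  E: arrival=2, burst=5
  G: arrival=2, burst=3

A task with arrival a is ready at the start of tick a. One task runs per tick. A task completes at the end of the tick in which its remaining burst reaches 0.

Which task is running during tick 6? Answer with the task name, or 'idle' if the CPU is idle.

t=0: L0/L1/L2 = AB/-/- → run A
t=1: L0/L1/L2 = ABD/-/- → run A
t=2: L0/L1/L2 = BDEG/A/- → run B
t=3: L0/L1/L2 = BDEG/A/- → run B
t=4: L0/L1/L2 = DEG/AB/- → run D
t=5: L0/L1/L2 = DEG/AB/- → run D
t=6: L0/L1/L2 = EG/ABD/- → run E
t=7: L0/L1/L2 = EG/ABD/- → run E
t=8: L0/L1/L2 = G/ABDE/- → run G
t=9: L0/L1/L2 = G/ABDE/- → run G
t=10: L0/L1/L2 = -/ABDEG/- → run A
t=11: L0/L1/L2 = -/ABDEG/- → run A
t=12: L0/L1/L2 = -/ABDEG/- → run A
t=13: L0/L1/L2 = -/ABDEG/- → run A
t=14: L0/L1/L2 = -/BDEG/- → run B
t=15: L0/L1/L2 = -/BDEG/- → run B
t=16: L0/L1/L2 = -/BDEG/- → run B
t=17: L0/L1/L2 = -/BDEG/- → run B
t=18: L0/L1/L2 = -/DEG/B → run D
t=19: L0/L1/L2 = -/EG/B → run E
t=20: L0/L1/L2 = -/EG/B → run E
t=21: L0/L1/L2 = -/EG/B → run E
t=22: L0/L1/L2 = -/G/B → run G
t=23: L0/L1/L2 = -/-/B → run B
t=24: (idle)
t=25: (idle)

running at tick 6 = E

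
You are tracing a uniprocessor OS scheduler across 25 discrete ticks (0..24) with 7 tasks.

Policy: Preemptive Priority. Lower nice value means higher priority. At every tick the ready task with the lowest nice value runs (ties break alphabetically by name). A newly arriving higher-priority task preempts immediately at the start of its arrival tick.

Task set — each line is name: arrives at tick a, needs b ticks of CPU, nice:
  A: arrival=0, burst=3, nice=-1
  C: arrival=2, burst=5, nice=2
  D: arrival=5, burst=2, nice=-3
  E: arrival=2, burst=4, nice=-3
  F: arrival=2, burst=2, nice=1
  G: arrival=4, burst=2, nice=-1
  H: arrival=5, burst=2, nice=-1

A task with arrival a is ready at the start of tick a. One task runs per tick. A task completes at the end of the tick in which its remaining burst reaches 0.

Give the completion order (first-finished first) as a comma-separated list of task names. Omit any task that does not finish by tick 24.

t=0: ready={A} → run A
t=1: ready={A} → run A
t=2: ready={A,C,E,F} → run E
t=3: ready={A,C,E,F} → run E
t=4: ready={A,C,E,F,G} → run E
t=5: ready={A,C,D,E,F,G,H} → run D
t=6: ready={A,C,D,E,F,G,H} → run D
t=7: ready={A,C,E,F,G,H} → run E
t=8: ready={A,C,F,G,H} → run A
t=9: ready={C,F,G,H} → run G
t=10: ready={C,F,G,H} → run G
t=11: ready={C,F,H} → run H
t=12: ready={C,F,H} → run H
t=13: ready={C,F} → run F
t=14: ready={C,F} → run F
t=15: ready={C} → run C
t=16: ready={C} → run C
t=17: ready={C} → run C
t=18: ready={C} → run C
t=19: ready={C} → run C
t=20: (idle)
t=21: (idle)
t=22: (idle)
t=23: (idle)
t=24: (idle)

completion order = D, E, A, G, H, F, C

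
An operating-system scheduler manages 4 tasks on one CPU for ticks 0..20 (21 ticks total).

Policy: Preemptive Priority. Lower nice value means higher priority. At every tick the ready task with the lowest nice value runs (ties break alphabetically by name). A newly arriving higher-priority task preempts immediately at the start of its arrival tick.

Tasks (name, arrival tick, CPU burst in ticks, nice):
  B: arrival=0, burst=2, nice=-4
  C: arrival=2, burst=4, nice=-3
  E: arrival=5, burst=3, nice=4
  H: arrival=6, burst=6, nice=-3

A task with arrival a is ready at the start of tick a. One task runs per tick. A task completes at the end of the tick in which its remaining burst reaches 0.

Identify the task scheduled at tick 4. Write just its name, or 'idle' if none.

t=0: ready={B} → run B
t=1: ready={B} → run B
t=2: ready={C} → run C
t=3: ready={C} → run C
t=4: ready={C} → run C
t=5: ready={C,E} → run C
t=6: ready={E,H} → run H
t=7: ready={E,H} → run H
t=8: ready={E,H} → run H
t=9: ready={E,H} → run H
t=10: ready={E,H} → run H
t=11: ready={E,H} → run H
t=12: ready={E} → run E
t=13: ready={E} → run E
t=14: ready={E} → run E
t=15: (idle)
t=16: (idle)
t=17: (idle)
t=18: (idle)
t=19: (idle)
t=20: (idle)

running at tick 4 = C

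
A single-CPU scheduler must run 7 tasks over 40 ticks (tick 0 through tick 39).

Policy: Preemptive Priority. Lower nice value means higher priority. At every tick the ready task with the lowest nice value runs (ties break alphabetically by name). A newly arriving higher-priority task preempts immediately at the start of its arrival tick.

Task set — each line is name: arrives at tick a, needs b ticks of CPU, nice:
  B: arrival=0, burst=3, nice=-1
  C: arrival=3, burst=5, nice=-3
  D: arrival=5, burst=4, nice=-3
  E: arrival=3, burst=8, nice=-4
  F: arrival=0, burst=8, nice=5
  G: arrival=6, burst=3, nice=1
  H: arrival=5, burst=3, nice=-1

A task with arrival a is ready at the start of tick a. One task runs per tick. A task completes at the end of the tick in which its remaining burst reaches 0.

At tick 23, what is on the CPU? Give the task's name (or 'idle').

running at tick 23 = G

t=0: ready={B,F} → run B
t=1: ready={B,F} → run B
t=2: ready={B,F} → run B
t=3: ready={C,E,F} → run E
t=4: ready={C,E,F} → run E
t=5: ready={C,D,E,F,H} → run E
t=6: ready={C,D,E,F,G,H} → run E
t=7: ready={C,D,E,F,G,H} → run E
t=8: ready={C,D,E,F,G,H} → run E
t=9: ready={C,D,E,F,G,H} → run E
t=10: ready={C,D,E,F,G,H} → run E
t=11: ready={C,D,F,G,H} → run C
t=12: ready={C,D,F,G,H} → run C
t=13: ready={C,D,F,G,H} → run C
t=14: ready={C,D,F,G,H} → run C
t=15: ready={C,D,F,G,H} → run C
t=16: ready={D,F,G,H} → run D
t=17: ready={D,F,G,H} → run D
t=18: ready={D,F,G,H} → run D
t=19: ready={D,F,G,H} → run D
t=20: ready={F,G,H} → run H
t=21: ready={F,G,H} → run H
t=22: ready={F,G,H} → run H
t=23: ready={F,G} → run G
t=24: ready={F,G} → run G
t=25: ready={F,G} → run G
t=26: ready={F} → run F
t=27: ready={F} → run F
t=28: ready={F} → run F
t=29: ready={F} → run F
t=30: ready={F} → run F
t=31: ready={F} → run F
t=32: ready={F} → run F
t=33: ready={F} → run F
t=34: (idle)
t=35: (idle)
t=36: (idle)
t=37: (idle)
t=38: (idle)
t=39: (idle)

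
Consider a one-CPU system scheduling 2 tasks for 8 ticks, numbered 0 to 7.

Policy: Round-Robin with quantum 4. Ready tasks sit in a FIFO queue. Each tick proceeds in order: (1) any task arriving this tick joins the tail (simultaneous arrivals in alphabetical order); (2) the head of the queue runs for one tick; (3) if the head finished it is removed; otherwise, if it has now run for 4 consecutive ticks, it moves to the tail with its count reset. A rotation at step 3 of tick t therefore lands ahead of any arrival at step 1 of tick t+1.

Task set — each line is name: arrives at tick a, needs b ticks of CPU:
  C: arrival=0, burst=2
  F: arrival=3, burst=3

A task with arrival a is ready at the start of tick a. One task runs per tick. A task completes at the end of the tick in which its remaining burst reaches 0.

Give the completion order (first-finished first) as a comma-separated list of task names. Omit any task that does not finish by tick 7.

completion order = C, F

t=0: queue=[C] q_used=0 → run C
t=1: queue=[C] q_used=1 → run C
t=2: (idle)
t=3: queue=[F] q_used=0 → run F
t=4: queue=[F] q_used=1 → run F
t=5: queue=[F] q_used=2 → run F
t=6: (idle)
t=7: (idle)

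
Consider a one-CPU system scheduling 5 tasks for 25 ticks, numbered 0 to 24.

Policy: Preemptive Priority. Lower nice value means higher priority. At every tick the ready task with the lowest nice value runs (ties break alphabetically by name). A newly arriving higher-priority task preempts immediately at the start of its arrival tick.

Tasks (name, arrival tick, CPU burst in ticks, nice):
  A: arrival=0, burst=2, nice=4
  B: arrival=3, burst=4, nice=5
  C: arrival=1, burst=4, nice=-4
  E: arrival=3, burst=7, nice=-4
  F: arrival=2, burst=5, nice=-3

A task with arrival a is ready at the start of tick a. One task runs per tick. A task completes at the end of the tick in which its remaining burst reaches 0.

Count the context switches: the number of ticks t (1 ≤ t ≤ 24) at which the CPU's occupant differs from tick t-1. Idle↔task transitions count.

t=0: ready={A} → run A
t=1: ready={A,C} → run C
t=2: ready={A,C,F} → run C
t=3: ready={A,B,C,E,F} → run C
t=4: ready={A,B,C,E,F} → run C
t=5: ready={A,B,E,F} → run E
t=6: ready={A,B,E,F} → run E
t=7: ready={A,B,E,F} → run E
t=8: ready={A,B,E,F} → run E
t=9: ready={A,B,E,F} → run E
t=10: ready={A,B,E,F} → run E
t=11: ready={A,B,E,F} → run E
t=12: ready={A,B,F} → run F
t=13: ready={A,B,F} → run F
t=14: ready={A,B,F} → run F
t=15: ready={A,B,F} → run F
t=16: ready={A,B,F} → run F
t=17: ready={A,B} → run A
t=18: ready={B} → run B
t=19: ready={B} → run B
t=20: ready={B} → run B
t=21: ready={B} → run B
t=22: (idle)
t=23: (idle)
t=24: (idle)

context switches = 6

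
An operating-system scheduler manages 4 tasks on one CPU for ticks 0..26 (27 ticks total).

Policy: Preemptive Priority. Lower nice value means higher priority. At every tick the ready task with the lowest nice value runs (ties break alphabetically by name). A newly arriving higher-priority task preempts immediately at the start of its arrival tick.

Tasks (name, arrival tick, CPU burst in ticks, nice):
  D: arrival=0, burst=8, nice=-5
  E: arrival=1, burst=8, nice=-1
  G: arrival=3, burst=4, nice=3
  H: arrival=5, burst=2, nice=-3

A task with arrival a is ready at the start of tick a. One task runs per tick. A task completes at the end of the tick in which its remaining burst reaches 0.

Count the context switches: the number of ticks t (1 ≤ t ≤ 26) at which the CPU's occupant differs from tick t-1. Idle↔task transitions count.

context switches = 4

t=0: ready={D} → run D
t=1: ready={D,E} → run D
t=2: ready={D,E} → run D
t=3: ready={D,E,G} → run D
t=4: ready={D,E,G} → run D
t=5: ready={D,E,G,H} → run D
t=6: ready={D,E,G,H} → run D
t=7: ready={D,E,G,H} → run D
t=8: ready={E,G,H} → run H
t=9: ready={E,G,H} → run H
t=10: ready={E,G} → run E
t=11: ready={E,G} → run E
t=12: ready={E,G} → run E
t=13: ready={E,G} → run E
t=14: ready={E,G} → run E
t=15: ready={E,G} → run E
t=16: ready={E,G} → run E
t=17: ready={E,G} → run E
t=18: ready={G} → run G
t=19: ready={G} → run G
t=20: ready={G} → run G
t=21: ready={G} → run G
t=22: (idle)
t=23: (idle)
t=24: (idle)
t=25: (idle)
t=26: (idle)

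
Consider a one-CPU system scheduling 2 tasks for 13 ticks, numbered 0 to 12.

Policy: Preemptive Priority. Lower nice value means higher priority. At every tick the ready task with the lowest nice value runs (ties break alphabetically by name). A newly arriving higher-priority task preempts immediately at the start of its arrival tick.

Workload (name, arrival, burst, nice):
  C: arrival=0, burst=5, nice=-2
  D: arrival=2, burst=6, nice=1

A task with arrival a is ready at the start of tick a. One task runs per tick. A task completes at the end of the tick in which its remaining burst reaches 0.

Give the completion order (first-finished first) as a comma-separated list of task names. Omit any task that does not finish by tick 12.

t=0: ready={C} → run C
t=1: ready={C} → run C
t=2: ready={C,D} → run C
t=3: ready={C,D} → run C
t=4: ready={C,D} → run C
t=5: ready={D} → run D
t=6: ready={D} → run D
t=7: ready={D} → run D
t=8: ready={D} → run D
t=9: ready={D} → run D
t=10: ready={D} → run D
t=11: (idle)
t=12: (idle)

completion order = C, D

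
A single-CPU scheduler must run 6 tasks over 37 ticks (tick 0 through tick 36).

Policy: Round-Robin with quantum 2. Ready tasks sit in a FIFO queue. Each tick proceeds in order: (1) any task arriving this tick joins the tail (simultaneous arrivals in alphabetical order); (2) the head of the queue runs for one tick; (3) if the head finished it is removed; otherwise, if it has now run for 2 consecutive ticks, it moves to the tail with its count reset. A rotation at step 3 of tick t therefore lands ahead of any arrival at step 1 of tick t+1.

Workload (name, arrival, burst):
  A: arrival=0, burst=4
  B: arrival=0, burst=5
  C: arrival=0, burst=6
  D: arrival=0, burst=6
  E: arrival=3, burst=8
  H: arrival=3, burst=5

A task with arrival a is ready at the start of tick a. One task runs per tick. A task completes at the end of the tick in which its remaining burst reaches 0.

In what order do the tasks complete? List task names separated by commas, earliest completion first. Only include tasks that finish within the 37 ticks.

t=0: queue=[A,B,C,D] q_used=0 → run A
t=1: queue=[A,B,C,D] q_used=1 → run A
t=2: queue=[B,C,D,A] q_used=0 → run B
t=3: queue=[B,C,D,A,E,H] q_used=1 → run B
t=4: queue=[C,D,A,E,H,B] q_used=0 → run C
t=5: queue=[C,D,A,E,H,B] q_used=1 → run C
t=6: queue=[D,A,E,H,B,C] q_used=0 → run D
t=7: queue=[D,A,E,H,B,C] q_used=1 → run D
t=8: queue=[A,E,H,B,C,D] q_used=0 → run A
t=9: queue=[A,E,H,B,C,D] q_used=1 → run A
t=10: queue=[E,H,B,C,D] q_used=0 → run E
t=11: queue=[E,H,B,C,D] q_used=1 → run E
t=12: queue=[H,B,C,D,E] q_used=0 → run H
t=13: queue=[H,B,C,D,E] q_used=1 → run H
t=14: queue=[B,C,D,E,H] q_used=0 → run B
t=15: queue=[B,C,D,E,H] q_used=1 → run B
t=16: queue=[C,D,E,H,B] q_used=0 → run C
t=17: queue=[C,D,E,H,B] q_used=1 → run C
t=18: queue=[D,E,H,B,C] q_used=0 → run D
t=19: queue=[D,E,H,B,C] q_used=1 → run D
t=20: queue=[E,H,B,C,D] q_used=0 → run E
t=21: queue=[E,H,B,C,D] q_used=1 → run E
t=22: queue=[H,B,C,D,E] q_used=0 → run H
t=23: queue=[H,B,C,D,E] q_used=1 → run H
t=24: queue=[B,C,D,E,H] q_used=0 → run B
t=25: queue=[C,D,E,H] q_used=0 → run C
t=26: queue=[C,D,E,H] q_used=1 → run C
t=27: queue=[D,E,H] q_used=0 → run D
t=28: queue=[D,E,H] q_used=1 → run D
t=29: queue=[E,H] q_used=0 → run E
t=30: queue=[E,H] q_used=1 → run E
t=31: queue=[H,E] q_used=0 → run H
t=32: queue=[E] q_used=0 → run E
t=33: queue=[E] q_used=1 → run E
t=34: (idle)
t=35: (idle)
t=36: (idle)

completion order = A, B, C, D, H, E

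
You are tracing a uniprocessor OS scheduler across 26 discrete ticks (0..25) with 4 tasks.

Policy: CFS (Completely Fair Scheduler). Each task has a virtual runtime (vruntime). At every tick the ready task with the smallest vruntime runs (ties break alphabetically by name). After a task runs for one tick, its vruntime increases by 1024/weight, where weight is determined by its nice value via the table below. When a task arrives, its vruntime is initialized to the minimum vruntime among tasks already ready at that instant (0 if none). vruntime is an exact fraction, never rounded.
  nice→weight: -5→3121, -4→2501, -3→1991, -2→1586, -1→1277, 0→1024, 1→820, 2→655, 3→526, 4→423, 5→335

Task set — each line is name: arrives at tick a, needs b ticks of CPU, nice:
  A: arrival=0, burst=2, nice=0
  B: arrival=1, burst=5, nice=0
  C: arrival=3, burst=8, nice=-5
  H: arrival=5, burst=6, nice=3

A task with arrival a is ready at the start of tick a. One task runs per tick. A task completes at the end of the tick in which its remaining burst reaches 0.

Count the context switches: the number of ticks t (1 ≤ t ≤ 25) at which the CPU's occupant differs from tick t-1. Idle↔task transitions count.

context switches = 12

t=0: vr[A=0] → run A
t=1: vr[A=1 B=1] → run A
t=2: vr[B=1] → run B
t=3: vr[B=2 C=2] → run B
t=4: vr[B=3 C=2] → run C
t=5: vr[B=3 C=7266/3121 H=7266/3121] → run C
t=6: vr[B=3 C=8290/3121 H=7266/3121] → run H
t=7: vr[B=3 C=8290/3121 H=3508910/820823] → run C
t=8: vr[B=3 C=9314/3121 H=3508910/820823] → run C
t=9: vr[B=3 C=10338/3121 H=3508910/820823] → run B
t=10: vr[B=4 C=10338/3121 H=3508910/820823] → run C
t=11: vr[B=4 C=11362/3121 H=3508910/820823] → run C
t=12: vr[B=4 C=12386/3121 H=3508910/820823] → run C
t=13: vr[B=4 C=13410/3121 H=3508910/820823] → run B
t=14: vr[B=5 C=13410/3121 H=3508910/820823] → run H
t=15: vr[B=5 C=13410/3121 H=5106862/820823] → run C
t=16: vr[B=5 H=5106862/820823] → run B
t=17: vr[H=5106862/820823] → run H
t=18: vr[H=6704814/820823] → run H
t=19: vr[H=8302766/820823] → run H
t=20: vr[H=9900718/820823] → run H
t=21: (idle)
t=22: (idle)
t=23: (idle)
t=24: (idle)
t=25: (idle)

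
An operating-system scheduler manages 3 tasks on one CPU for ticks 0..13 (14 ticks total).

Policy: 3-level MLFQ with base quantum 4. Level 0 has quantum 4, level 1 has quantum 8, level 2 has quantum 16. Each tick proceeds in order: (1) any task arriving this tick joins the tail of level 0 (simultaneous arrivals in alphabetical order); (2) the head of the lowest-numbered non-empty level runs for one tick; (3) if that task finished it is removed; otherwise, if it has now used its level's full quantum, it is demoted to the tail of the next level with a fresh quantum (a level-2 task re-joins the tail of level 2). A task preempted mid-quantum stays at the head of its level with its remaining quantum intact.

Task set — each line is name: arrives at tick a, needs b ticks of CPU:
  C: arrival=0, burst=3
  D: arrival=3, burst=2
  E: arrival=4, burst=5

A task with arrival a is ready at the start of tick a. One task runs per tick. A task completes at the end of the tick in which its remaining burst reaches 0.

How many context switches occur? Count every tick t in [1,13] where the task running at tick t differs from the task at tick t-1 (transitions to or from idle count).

context switches = 3

t=0: L0/L1/L2 = C/-/- → run C
t=1: L0/L1/L2 = C/-/- → run C
t=2: L0/L1/L2 = C/-/- → run C
t=3: L0/L1/L2 = D/-/- → run D
t=4: L0/L1/L2 = DE/-/- → run D
t=5: L0/L1/L2 = E/-/- → run E
t=6: L0/L1/L2 = E/-/- → run E
t=7: L0/L1/L2 = E/-/- → run E
t=8: L0/L1/L2 = E/-/- → run E
t=9: L0/L1/L2 = -/E/- → run E
t=10: (idle)
t=11: (idle)
t=12: (idle)
t=13: (idle)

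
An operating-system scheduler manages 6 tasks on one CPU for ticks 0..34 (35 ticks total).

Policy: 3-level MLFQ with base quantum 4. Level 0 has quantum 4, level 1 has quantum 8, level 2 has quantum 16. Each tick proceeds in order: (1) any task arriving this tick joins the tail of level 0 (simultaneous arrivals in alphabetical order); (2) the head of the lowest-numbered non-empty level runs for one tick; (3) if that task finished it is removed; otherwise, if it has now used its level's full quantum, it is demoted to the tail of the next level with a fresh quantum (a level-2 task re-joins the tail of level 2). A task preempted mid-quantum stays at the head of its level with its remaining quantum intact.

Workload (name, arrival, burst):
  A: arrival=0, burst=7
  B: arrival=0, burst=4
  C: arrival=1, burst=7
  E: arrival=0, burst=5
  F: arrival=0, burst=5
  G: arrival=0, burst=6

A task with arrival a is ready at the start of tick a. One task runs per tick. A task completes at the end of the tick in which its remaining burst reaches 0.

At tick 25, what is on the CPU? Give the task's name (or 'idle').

running at tick 25 = A

t=0: L0/L1/L2 = ABEFG/-/- → run A
t=1: L0/L1/L2 = ABEFGC/-/- → run A
t=2: L0/L1/L2 = ABEFGC/-/- → run A
t=3: L0/L1/L2 = ABEFGC/-/- → run A
t=4: L0/L1/L2 = BEFGC/A/- → run B
t=5: L0/L1/L2 = BEFGC/A/- → run B
t=6: L0/L1/L2 = BEFGC/A/- → run B
t=7: L0/L1/L2 = BEFGC/A/- → run B
t=8: L0/L1/L2 = EFGC/A/- → run E
t=9: L0/L1/L2 = EFGC/A/- → run E
t=10: L0/L1/L2 = EFGC/A/- → run E
t=11: L0/L1/L2 = EFGC/A/- → run E
t=12: L0/L1/L2 = FGC/AE/- → run F
t=13: L0/L1/L2 = FGC/AE/- → run F
t=14: L0/L1/L2 = FGC/AE/- → run F
t=15: L0/L1/L2 = FGC/AE/- → run F
t=16: L0/L1/L2 = GC/AEF/- → run G
t=17: L0/L1/L2 = GC/AEF/- → run G
t=18: L0/L1/L2 = GC/AEF/- → run G
t=19: L0/L1/L2 = GC/AEF/- → run G
t=20: L0/L1/L2 = C/AEFG/- → run C
t=21: L0/L1/L2 = C/AEFG/- → run C
t=22: L0/L1/L2 = C/AEFG/- → run C
t=23: L0/L1/L2 = C/AEFG/- → run C
t=24: L0/L1/L2 = -/AEFGC/- → run A
t=25: L0/L1/L2 = -/AEFGC/- → run A
t=26: L0/L1/L2 = -/AEFGC/- → run A
t=27: L0/L1/L2 = -/EFGC/- → run E
t=28: L0/L1/L2 = -/FGC/- → run F
t=29: L0/L1/L2 = -/GC/- → run G
t=30: L0/L1/L2 = -/GC/- → run G
t=31: L0/L1/L2 = -/C/- → run C
t=32: L0/L1/L2 = -/C/- → run C
t=33: L0/L1/L2 = -/C/- → run C
t=34: (idle)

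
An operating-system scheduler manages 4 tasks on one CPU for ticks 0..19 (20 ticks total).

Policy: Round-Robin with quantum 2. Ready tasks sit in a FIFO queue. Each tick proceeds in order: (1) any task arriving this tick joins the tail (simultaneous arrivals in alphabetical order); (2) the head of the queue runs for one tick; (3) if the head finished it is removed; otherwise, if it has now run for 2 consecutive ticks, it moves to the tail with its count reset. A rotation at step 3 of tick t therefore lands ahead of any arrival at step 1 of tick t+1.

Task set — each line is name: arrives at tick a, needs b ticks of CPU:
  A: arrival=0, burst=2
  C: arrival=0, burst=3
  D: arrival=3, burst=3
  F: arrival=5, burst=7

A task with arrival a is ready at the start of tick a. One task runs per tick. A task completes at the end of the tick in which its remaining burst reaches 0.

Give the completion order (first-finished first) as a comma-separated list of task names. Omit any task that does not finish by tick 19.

completion order = A, C, D, F

t=0: queue=[A,C] q_used=0 → run A
t=1: queue=[A,C] q_used=1 → run A
t=2: queue=[C] q_used=0 → run C
t=3: queue=[C,D] q_used=1 → run C
t=4: queue=[D,C] q_used=0 → run D
t=5: queue=[D,C,F] q_used=1 → run D
t=6: queue=[C,F,D] q_used=0 → run C
t=7: queue=[F,D] q_used=0 → run F
t=8: queue=[F,D] q_used=1 → run F
t=9: queue=[D,F] q_used=0 → run D
t=10: queue=[F] q_used=0 → run F
t=11: queue=[F] q_used=1 → run F
t=12: queue=[F] q_used=0 → run F
t=13: queue=[F] q_used=1 → run F
t=14: queue=[F] q_used=0 → run F
t=15: (idle)
t=16: (idle)
t=17: (idle)
t=18: (idle)
t=19: (idle)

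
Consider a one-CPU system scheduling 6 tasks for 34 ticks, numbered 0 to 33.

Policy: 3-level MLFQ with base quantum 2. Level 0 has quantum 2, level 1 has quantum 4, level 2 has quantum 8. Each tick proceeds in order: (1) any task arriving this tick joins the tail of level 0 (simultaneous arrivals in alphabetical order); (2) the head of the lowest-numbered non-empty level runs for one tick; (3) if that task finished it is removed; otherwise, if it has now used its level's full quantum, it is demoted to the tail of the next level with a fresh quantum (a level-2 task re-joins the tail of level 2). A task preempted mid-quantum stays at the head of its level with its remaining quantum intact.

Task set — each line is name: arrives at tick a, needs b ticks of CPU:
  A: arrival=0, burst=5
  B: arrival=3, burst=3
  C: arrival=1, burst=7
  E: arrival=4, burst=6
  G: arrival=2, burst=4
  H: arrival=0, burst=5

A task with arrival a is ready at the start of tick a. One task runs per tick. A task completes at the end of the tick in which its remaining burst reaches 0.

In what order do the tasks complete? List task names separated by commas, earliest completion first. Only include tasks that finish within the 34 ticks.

completion order = A, H, G, B, E, C

t=0: L0/L1/L2 = AH/-/- → run A
t=1: L0/L1/L2 = AHC/-/- → run A
t=2: L0/L1/L2 = HCG/A/- → run H
t=3: L0/L1/L2 = HCGB/A/- → run H
t=4: L0/L1/L2 = CGBE/AH/- → run C
t=5: L0/L1/L2 = CGBE/AH/- → run C
t=6: L0/L1/L2 = GBE/AHC/- → run G
t=7: L0/L1/L2 = GBE/AHC/- → run G
t=8: L0/L1/L2 = BE/AHCG/- → run B
t=9: L0/L1/L2 = BE/AHCG/- → run B
t=10: L0/L1/L2 = E/AHCGB/- → run E
t=11: L0/L1/L2 = E/AHCGB/- → run E
t=12: L0/L1/L2 = -/AHCGBE/- → run A
t=13: L0/L1/L2 = -/AHCGBE/- → run A
t=14: L0/L1/L2 = -/AHCGBE/- → run A
t=15: L0/L1/L2 = -/HCGBE/- → run H
t=16: L0/L1/L2 = -/HCGBE/- → run H
t=17: L0/L1/L2 = -/HCGBE/- → run H
t=18: L0/L1/L2 = -/CGBE/- → run C
t=19: L0/L1/L2 = -/CGBE/- → run C
t=20: L0/L1/L2 = -/CGBE/- → run C
t=21: L0/L1/L2 = -/CGBE/- → run C
t=22: L0/L1/L2 = -/GBE/C → run G
t=23: L0/L1/L2 = -/GBE/C → run G
t=24: L0/L1/L2 = -/BE/C → run B
t=25: L0/L1/L2 = -/E/C → run E
t=26: L0/L1/L2 = -/E/C → run E
t=27: L0/L1/L2 = -/E/C → run E
t=28: L0/L1/L2 = -/E/C → run E
t=29: L0/L1/L2 = -/-/C → run C
t=30: (idle)
t=31: (idle)
t=32: (idle)
t=33: (idle)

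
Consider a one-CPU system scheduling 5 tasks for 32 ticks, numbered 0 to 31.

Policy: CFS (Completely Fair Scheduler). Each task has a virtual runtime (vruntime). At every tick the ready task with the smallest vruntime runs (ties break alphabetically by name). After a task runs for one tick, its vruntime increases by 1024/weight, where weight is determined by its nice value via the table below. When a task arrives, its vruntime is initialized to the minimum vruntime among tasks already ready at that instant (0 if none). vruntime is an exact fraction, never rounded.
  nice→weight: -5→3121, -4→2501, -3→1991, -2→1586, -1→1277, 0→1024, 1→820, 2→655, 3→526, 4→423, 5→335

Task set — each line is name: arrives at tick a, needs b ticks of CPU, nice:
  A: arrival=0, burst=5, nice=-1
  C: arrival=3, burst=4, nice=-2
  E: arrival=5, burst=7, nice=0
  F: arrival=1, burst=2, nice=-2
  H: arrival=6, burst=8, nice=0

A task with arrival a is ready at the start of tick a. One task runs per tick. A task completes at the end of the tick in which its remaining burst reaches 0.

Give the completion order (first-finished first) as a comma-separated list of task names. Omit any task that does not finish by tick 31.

completion order = F, A, C, E, H

t=0: vr[A=0] → run A
t=1: vr[A=1024/1277 F=1024/1277] → run A
t=2: vr[A=2048/1277 F=1024/1277] → run F
t=3: vr[A=2048/1277 C=1465856/1012661 F=1465856/1012661] → run C
t=4: vr[A=2048/1277 C=2119680/1012661 F=1465856/1012661] → run F
t=5: vr[A=2048/1277 C=2119680/1012661 E=2048/1277] → run A
t=6: vr[A=3072/1277 C=2119680/1012661 E=2048/1277 H=2048/1277] → run E
t=7: vr[A=3072/1277 C=2119680/1012661 E=3325/1277 H=2048/1277] → run H
t=8: vr[A=3072/1277 C=2119680/1012661 E=3325/1277 H=3325/1277] → run C
t=9: vr[A=3072/1277 C=2773504/1012661 E=3325/1277 H=3325/1277] → run A
t=10: vr[A=4096/1277 C=2773504/1012661 E=3325/1277 H=3325/1277] → run E
t=11: vr[A=4096/1277 C=2773504/1012661 E=4602/1277 H=3325/1277] → run H
t=12: vr[A=4096/1277 C=2773504/1012661 E=4602/1277 H=4602/1277] → run C
t=13: vr[A=4096/1277 C=3427328/1012661 E=4602/1277 H=4602/1277] → run A
t=14: vr[C=3427328/1012661 E=4602/1277 H=4602/1277] → run C
t=15: vr[E=4602/1277 H=4602/1277] → run E
t=16: vr[E=5879/1277 H=4602/1277] → run H
t=17: vr[E=5879/1277 H=5879/1277] → run E
t=18: vr[E=7156/1277 H=5879/1277] → run H
t=19: vr[E=7156/1277 H=7156/1277] → run E
t=20: vr[E=8433/1277 H=7156/1277] → run H
t=21: vr[E=8433/1277 H=8433/1277] → run E
t=22: vr[E=9710/1277 H=8433/1277] → run H
t=23: vr[E=9710/1277 H=9710/1277] → run E
t=24: vr[H=9710/1277] → run H
t=25: vr[H=10987/1277] → run H
t=26: (idle)
t=27: (idle)
t=28: (idle)
t=29: (idle)
t=30: (idle)
t=31: (idle)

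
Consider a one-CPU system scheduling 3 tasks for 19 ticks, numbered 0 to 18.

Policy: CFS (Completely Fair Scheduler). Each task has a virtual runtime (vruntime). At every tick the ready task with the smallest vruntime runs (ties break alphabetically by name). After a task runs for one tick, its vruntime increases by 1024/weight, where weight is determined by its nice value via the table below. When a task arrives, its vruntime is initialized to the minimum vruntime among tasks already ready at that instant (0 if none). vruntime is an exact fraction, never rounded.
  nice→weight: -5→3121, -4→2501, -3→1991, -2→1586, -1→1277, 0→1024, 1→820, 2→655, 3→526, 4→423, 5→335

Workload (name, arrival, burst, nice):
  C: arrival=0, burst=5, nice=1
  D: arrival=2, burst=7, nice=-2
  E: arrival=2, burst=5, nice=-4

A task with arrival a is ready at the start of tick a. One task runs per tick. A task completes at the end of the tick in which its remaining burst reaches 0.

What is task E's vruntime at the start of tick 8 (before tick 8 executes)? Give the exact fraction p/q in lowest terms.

vruntime(E, start of tick 8) = 46592/12505

t=0: vr[C=0] → run C
t=1: vr[C=256/205] → run C
t=2: vr[C=512/205 D=512/205 E=512/205] → run C
t=3: vr[C=768/205 D=512/205 E=512/205] → run D
t=4: vr[C=768/205 D=510976/162565 E=512/205] → run E
t=5: vr[C=768/205 D=510976/162565 E=36352/12505] → run E
t=6: vr[C=768/205 D=510976/162565 E=41472/12505] → run D
t=7: vr[C=768/205 D=615936/162565 E=41472/12505] → run E
t=8: vr[C=768/205 D=615936/162565 E=46592/12505] → run E
t=9: vr[C=768/205 D=615936/162565 E=51712/12505] → run C
t=10: vr[C=1024/205 D=615936/162565 E=51712/12505] → run D
t=11: vr[C=1024/205 D=720896/162565 E=51712/12505] → run E
t=12: vr[C=1024/205 D=720896/162565] → run D
t=13: vr[C=1024/205 D=825856/162565] → run C
t=14: vr[D=825856/162565] → run D
t=15: vr[D=930816/162565] → run D
t=16: vr[D=1035776/162565] → run D
t=17: (idle)
t=18: (idle)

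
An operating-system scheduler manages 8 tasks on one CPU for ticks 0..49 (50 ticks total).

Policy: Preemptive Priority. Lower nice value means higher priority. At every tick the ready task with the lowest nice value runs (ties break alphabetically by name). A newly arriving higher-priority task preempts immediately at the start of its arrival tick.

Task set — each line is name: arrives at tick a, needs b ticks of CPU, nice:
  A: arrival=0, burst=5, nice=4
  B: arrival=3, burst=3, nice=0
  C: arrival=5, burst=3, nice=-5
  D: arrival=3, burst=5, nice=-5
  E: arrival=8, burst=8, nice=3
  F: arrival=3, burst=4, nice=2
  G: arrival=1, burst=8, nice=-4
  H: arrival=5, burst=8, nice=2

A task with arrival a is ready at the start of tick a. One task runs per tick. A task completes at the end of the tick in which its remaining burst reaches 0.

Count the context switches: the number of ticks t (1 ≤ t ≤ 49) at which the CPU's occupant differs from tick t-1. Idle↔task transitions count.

t=0: ready={A} → run A
t=1: ready={A,G} → run G
t=2: ready={A,G} → run G
t=3: ready={A,B,D,F,G} → run D
t=4: ready={A,B,D,F,G} → run D
t=5: ready={A,B,C,D,F,G,H} → run C
t=6: ready={A,B,C,D,F,G,H} → run C
t=7: ready={A,B,C,D,F,G,H} → run C
t=8: ready={A,B,D,E,F,G,H} → run D
t=9: ready={A,B,D,E,F,G,H} → run D
t=10: ready={A,B,D,E,F,G,H} → run D
t=11: ready={A,B,E,F,G,H} → run G
t=12: ready={A,B,E,F,G,H} → run G
t=13: ready={A,B,E,F,G,H} → run G
t=14: ready={A,B,E,F,G,H} → run G
t=15: ready={A,B,E,F,G,H} → run G
t=16: ready={A,B,E,F,G,H} → run G
t=17: ready={A,B,E,F,H} → run B
t=18: ready={A,B,E,F,H} → run B
t=19: ready={A,B,E,F,H} → run B
t=20: ready={A,E,F,H} → run F
t=21: ready={A,E,F,H} → run F
t=22: ready={A,E,F,H} → run F
t=23: ready={A,E,F,H} → run F
t=24: ready={A,E,H} → run H
t=25: ready={A,E,H} → run H
t=26: ready={A,E,H} → run H
t=27: ready={A,E,H} → run H
t=28: ready={A,E,H} → run H
t=29: ready={A,E,H} → run H
t=30: ready={A,E,H} → run H
t=31: ready={A,E,H} → run H
t=32: ready={A,E} → run E
t=33: ready={A,E} → run E
t=34: ready={A,E} → run E
t=35: ready={A,E} → run E
t=36: ready={A,E} → run E
t=37: ready={A,E} → run E
t=38: ready={A,E} → run E
t=39: ready={A,E} → run E
t=40: ready={A} → run A
t=41: ready={A} → run A
t=42: ready={A} → run A
t=43: ready={A} → run A
t=44: (idle)
t=45: (idle)
t=46: (idle)
t=47: (idle)
t=48: (idle)
t=49: (idle)

context switches = 11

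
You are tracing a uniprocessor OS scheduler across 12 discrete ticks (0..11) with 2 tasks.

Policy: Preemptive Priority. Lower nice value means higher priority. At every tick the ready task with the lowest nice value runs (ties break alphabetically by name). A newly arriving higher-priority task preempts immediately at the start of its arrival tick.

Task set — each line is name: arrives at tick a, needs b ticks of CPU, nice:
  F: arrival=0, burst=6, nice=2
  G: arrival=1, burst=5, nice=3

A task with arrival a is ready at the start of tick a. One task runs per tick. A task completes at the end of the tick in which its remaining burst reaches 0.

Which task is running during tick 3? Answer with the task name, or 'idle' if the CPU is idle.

t=0: ready={F} → run F
t=1: ready={F,G} → run F
t=2: ready={F,G} → run F
t=3: ready={F,G} → run F
t=4: ready={F,G} → run F
t=5: ready={F,G} → run F
t=6: ready={G} → run G
t=7: ready={G} → run G
t=8: ready={G} → run G
t=9: ready={G} → run G
t=10: ready={G} → run G
t=11: (idle)

running at tick 3 = F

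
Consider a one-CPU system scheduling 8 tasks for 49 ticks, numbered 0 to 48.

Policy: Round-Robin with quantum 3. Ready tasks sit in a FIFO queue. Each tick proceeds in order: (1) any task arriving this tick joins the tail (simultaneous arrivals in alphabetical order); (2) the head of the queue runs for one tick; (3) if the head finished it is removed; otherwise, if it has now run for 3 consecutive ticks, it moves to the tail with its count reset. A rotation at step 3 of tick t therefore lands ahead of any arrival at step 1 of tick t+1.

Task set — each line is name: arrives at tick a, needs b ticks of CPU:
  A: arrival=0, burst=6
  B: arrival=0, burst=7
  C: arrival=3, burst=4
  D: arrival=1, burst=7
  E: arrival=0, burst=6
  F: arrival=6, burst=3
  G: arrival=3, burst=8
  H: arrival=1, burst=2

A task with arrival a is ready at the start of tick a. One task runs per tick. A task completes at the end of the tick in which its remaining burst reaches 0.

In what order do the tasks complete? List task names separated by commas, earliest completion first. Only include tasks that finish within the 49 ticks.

t=0: queue=[A,B,E] q_used=0 → run A
t=1: queue=[A,B,E,D,H] q_used=1 → run A
t=2: queue=[A,B,E,D,H] q_used=2 → run A
t=3: queue=[B,E,D,H,A,C,G] q_used=0 → run B
t=4: queue=[B,E,D,H,A,C,G] q_used=1 → run B
t=5: queue=[B,E,D,H,A,C,G] q_used=2 → run B
t=6: queue=[E,D,H,A,C,G,B,F] q_used=0 → run E
t=7: queue=[E,D,H,A,C,G,B,F] q_used=1 → run E
t=8: queue=[E,D,H,A,C,G,B,F] q_used=2 → run E
t=9: queue=[D,H,A,C,G,B,F,E] q_used=0 → run D
t=10: queue=[D,H,A,C,G,B,F,E] q_used=1 → run D
t=11: queue=[D,H,A,C,G,B,F,E] q_used=2 → run D
t=12: queue=[H,A,C,G,B,F,E,D] q_used=0 → run H
t=13: queue=[H,A,C,G,B,F,E,D] q_used=1 → run H
t=14: queue=[A,C,G,B,F,E,D] q_used=0 → run A
t=15: queue=[A,C,G,B,F,E,D] q_used=1 → run A
t=16: queue=[A,C,G,B,F,E,D] q_used=2 → run A
t=17: queue=[C,G,B,F,E,D] q_used=0 → run C
t=18: queue=[C,G,B,F,E,D] q_used=1 → run C
t=19: queue=[C,G,B,F,E,D] q_used=2 → run C
t=20: queue=[G,B,F,E,D,C] q_used=0 → run G
t=21: queue=[G,B,F,E,D,C] q_used=1 → run G
t=22: queue=[G,B,F,E,D,C] q_used=2 → run G
t=23: queue=[B,F,E,D,C,G] q_used=0 → run B
t=24: queue=[B,F,E,D,C,G] q_used=1 → run B
t=25: queue=[B,F,E,D,C,G] q_used=2 → run B
t=26: queue=[F,E,D,C,G,B] q_used=0 → run F
t=27: queue=[F,E,D,C,G,B] q_used=1 → run F
t=28: queue=[F,E,D,C,G,B] q_used=2 → run F
t=29: queue=[E,D,C,G,B] q_used=0 → run E
t=30: queue=[E,D,C,G,B] q_used=1 → run E
t=31: queue=[E,D,C,G,B] q_used=2 → run E
t=32: queue=[D,C,G,B] q_used=0 → run D
t=33: queue=[D,C,G,B] q_used=1 → run D
t=34: queue=[D,C,G,B] q_used=2 → run D
t=35: queue=[C,G,B,D] q_used=0 → run C
t=36: queue=[G,B,D] q_used=0 → run G
t=37: queue=[G,B,D] q_used=1 → run G
t=38: queue=[G,B,D] q_used=2 → run G
t=39: queue=[B,D,G] q_used=0 → run B
t=40: queue=[D,G] q_used=0 → run D
t=41: queue=[G] q_used=0 → run G
t=42: queue=[G] q_used=1 → run G
t=43: (idle)
t=44: (idle)
t=45: (idle)
t=46: (idle)
t=47: (idle)
t=48: (idle)

completion order = H, A, F, E, C, B, D, G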